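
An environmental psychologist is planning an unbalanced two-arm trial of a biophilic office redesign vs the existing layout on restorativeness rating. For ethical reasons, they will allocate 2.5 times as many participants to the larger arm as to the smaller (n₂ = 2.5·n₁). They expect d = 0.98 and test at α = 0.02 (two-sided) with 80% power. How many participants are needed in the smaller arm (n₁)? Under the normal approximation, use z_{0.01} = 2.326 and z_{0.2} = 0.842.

With allocation ratio k = n₂/n₁ = 2.5, Var(x̄₁−x̄₂) = σ²(1/n₁ + 1/(k·n₁)) = σ²·(k+1)/(k·n₁).
So n₁ = (1 + 1/k)·((z_{α/2} + z_β)/d)² = 1.400 × (3.168/0.98)².
n₁ = 1.400 × 10.45 = 14.6.
Round up: n₁ = 15, giving n₂ = ⌈2.5 × 15⌉ = ⌈37.5⌉ = 38.

n₁ = 15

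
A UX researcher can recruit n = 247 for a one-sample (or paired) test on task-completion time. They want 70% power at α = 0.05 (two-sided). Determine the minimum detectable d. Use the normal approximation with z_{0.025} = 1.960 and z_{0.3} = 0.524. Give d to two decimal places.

For a single sample (or paired design) of n = 247: d_min = (z_{α/2} + z_β)/√n.
z-sum = 1.960 + 0.524 = 2.484.
d_min = 2.484 / √247 = 2.484 / 15.716 = 0.158.

d_min ≈ 0.16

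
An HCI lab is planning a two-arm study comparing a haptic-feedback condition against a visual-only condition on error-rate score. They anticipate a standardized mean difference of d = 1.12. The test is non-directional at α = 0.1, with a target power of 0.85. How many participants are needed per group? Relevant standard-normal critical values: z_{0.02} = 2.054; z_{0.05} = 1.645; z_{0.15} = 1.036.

For two independent groups with equal n: n = 2·((z_{α/2} + z_β) / d)².
z_{α/2} + z_β = 1.645 + 1.036 = 2.681.
n = 2 × (2.681 / 1.12)² = 2 × 2.394² = 2 × 5.73 = 11.5.
Round up to the next whole participant.

n = 12 per group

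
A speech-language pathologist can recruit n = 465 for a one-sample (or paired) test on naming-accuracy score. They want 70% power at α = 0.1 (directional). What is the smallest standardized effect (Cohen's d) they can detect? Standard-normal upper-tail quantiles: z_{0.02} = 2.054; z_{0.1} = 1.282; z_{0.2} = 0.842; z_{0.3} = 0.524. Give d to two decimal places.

For a single sample (or paired design) of n = 465: d_min = (z_{α} + z_β)/√n.
z-sum = 1.282 + 0.524 = 1.806.
d_min = 1.806 / √465 = 1.806 / 21.564 = 0.084.

d_min ≈ 0.08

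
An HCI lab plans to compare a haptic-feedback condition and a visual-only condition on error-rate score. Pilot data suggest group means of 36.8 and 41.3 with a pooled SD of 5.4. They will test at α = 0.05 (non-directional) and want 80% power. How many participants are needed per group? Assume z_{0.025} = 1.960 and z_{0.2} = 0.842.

n = 23 per group

Cohen's d = |M₁ − M₂| / SD_pooled = |36.8 − 41.3| / 5.4 = 4.5 / 5.4 = 0.833.
For two independent groups with equal n: n = 2·((z_{α/2} + z_β) / d)².
z_{α/2} + z_β = 1.960 + 0.842 = 2.802.
n = 2 × (2.802 / 0.833)² = 2 × 3.364² = 2 × 11.31 = 22.6.
Round up to the next whole participant.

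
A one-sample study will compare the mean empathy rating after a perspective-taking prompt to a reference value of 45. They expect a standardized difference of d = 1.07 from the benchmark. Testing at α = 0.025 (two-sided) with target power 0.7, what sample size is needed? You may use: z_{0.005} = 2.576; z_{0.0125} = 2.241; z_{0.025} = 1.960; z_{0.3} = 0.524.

n = 7

For a one-sample test: n = ((z_{α/2} + z_β) / d)².
z_{α/2} + z_β = 2.241 + 0.524 = 2.765.
n = (2.765 / 1.07)² = 2.584² = 6.68.
Round up.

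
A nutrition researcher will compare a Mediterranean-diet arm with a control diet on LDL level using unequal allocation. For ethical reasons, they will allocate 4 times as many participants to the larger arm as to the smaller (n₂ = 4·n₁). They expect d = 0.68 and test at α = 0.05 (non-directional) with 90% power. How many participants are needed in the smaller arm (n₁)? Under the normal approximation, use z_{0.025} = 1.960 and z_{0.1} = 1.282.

With allocation ratio k = n₂/n₁ = 4, Var(x̄₁−x̄₂) = σ²(1/n₁ + 1/(k·n₁)) = σ²·(k+1)/(k·n₁).
So n₁ = (1 + 1/k)·((z_{α/2} + z_β)/d)² = 1.250 × (3.242/0.68)².
n₁ = 1.250 × 22.73 = 28.4.
Round up: n₁ = 29, giving n₂ = 4 × 29 = 116.

n₁ = 29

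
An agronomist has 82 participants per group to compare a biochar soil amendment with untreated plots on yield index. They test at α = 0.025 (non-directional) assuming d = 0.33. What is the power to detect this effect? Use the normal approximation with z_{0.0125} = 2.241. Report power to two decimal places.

For two equal groups, power = Φ(d·√(n/2) − z_{α/2}).
d·√(n/2) = 0.33 × √(82/2) = 0.33 × 6.403 = 2.113.
z_β = 2.113 − 2.241 = -0.128.
Power = Φ(-0.128) = 0.449.

power ≈ 0.45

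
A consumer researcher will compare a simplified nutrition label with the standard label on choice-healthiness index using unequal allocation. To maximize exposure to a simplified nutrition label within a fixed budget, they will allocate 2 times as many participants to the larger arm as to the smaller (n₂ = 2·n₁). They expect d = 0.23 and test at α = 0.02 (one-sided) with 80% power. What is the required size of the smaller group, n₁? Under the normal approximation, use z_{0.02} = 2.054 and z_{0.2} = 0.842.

With allocation ratio k = n₂/n₁ = 2, Var(x̄₁−x̄₂) = σ²(1/n₁ + 1/(k·n₁)) = σ²·(k+1)/(k·n₁).
So n₁ = (1 + 1/k)·((z_{α} + z_β)/d)² = 1.500 × (2.896/0.23)².
n₁ = 1.500 × 158.54 = 237.8.
Round up: n₁ = 238, giving n₂ = 2 × 238 = 476.

n₁ = 238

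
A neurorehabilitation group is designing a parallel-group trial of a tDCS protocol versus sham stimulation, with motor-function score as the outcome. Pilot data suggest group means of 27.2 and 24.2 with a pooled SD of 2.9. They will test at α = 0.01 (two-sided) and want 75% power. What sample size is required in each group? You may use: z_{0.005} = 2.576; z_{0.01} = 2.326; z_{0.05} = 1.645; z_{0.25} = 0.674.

Cohen's d = |M₁ − M₂| / SD_pooled = |27.2 − 24.2| / 2.9 = 3.0 / 2.9 = 1.034.
For two independent groups with equal n: n = 2·((z_{α/2} + z_β) / d)².
z_{α/2} + z_β = 2.576 + 0.674 = 3.250.
n = 2 × (3.250 / 1.034)² = 2 × 3.143² = 2 × 9.88 = 19.8.
Round up to the next whole participant.

n = 20 per group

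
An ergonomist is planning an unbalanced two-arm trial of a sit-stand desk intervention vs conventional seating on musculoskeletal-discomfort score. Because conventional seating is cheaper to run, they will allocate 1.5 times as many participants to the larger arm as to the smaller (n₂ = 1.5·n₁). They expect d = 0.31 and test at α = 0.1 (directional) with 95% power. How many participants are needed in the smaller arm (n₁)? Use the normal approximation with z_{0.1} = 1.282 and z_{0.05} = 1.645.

n₁ = 149

With allocation ratio k = n₂/n₁ = 1.5, Var(x̄₁−x̄₂) = σ²(1/n₁ + 1/(k·n₁)) = σ²·(k+1)/(k·n₁).
So n₁ = (1 + 1/k)·((z_{α} + z_β)/d)² = 1.667 × (2.927/0.31)².
n₁ = 1.667 × 89.15 = 148.6.
Round up: n₁ = 149, giving n₂ = ⌈1.5 × 149⌉ = ⌈223.5⌉ = 224.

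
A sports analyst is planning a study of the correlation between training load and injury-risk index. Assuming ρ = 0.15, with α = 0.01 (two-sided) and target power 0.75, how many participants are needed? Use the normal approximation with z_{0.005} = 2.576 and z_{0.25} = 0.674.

Fisher's z: C = ½·ln((1+r)/(1−r)) = ½·ln(1.3529) = 0.1511.
n = ((z_{α/2} + z_β)/C)² + 3.
(2.576 + 0.674) / 0.1511 = 3.250 / 0.1511 = 21.509.
n = 21.509² + 3 = 462.63 + 3 = 465.6.
Round up.

n = 466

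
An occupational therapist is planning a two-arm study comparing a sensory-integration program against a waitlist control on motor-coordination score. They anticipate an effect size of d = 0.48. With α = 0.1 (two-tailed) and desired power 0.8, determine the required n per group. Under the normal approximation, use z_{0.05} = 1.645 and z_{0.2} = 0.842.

For two independent groups with equal n: n = 2·((z_{α/2} + z_β) / d)².
z_{α/2} + z_β = 1.645 + 0.842 = 2.487.
n = 2 × (2.487 / 0.48)² = 2 × 5.181² = 2 × 26.85 = 53.7.
Round up to the next whole participant.

n = 54 per group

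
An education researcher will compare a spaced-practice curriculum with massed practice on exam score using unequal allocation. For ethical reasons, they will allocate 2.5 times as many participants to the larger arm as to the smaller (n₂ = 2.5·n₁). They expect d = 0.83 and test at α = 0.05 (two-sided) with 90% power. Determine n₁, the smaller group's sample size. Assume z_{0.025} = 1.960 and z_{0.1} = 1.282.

With allocation ratio k = n₂/n₁ = 2.5, Var(x̄₁−x̄₂) = σ²(1/n₁ + 1/(k·n₁)) = σ²·(k+1)/(k·n₁).
So n₁ = (1 + 1/k)·((z_{α/2} + z_β)/d)² = 1.400 × (3.242/0.83)².
n₁ = 1.400 × 15.26 = 21.4.
Round up: n₁ = 22, giving n₂ = 2.5 × 22 = 55.

n₁ = 22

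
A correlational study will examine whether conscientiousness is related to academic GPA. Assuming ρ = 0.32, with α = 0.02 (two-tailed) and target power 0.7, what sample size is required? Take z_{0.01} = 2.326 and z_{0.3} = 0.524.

n = 77

Fisher's z: C = ½·ln((1+r)/(1−r)) = ½·ln(1.9412) = 0.3316.
n = ((z_{α/2} + z_β)/C)² + 3.
(2.326 + 0.524) / 0.3316 = 2.850 / 0.3316 = 8.595.
n = 8.595² + 3 = 73.87 + 3 = 76.9.
Round up.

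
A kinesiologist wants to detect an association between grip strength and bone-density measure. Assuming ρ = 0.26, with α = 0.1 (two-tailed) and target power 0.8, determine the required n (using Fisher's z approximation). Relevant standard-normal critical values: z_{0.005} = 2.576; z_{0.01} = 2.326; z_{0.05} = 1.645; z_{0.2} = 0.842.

Fisher's z: C = ½·ln((1+r)/(1−r)) = ½·ln(1.7027) = 0.2661.
n = ((z_{α/2} + z_β)/C)² + 3.
(1.645 + 0.842) / 0.2661 = 2.487 / 0.2661 = 9.346.
n = 9.346² + 3 = 87.35 + 3 = 90.3.
Round up.

n = 91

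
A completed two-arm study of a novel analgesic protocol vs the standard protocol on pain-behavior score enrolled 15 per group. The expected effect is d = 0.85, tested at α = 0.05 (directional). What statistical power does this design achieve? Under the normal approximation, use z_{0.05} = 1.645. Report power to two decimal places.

power ≈ 0.75

For two equal groups, power = Φ(d·√(n/2) − z_{α}).
d·√(n/2) = 0.85 × √(15/2) = 0.85 × 2.739 = 2.328.
z_β = 2.328 − 1.645 = 0.683.
Power = Φ(0.683) = 0.753.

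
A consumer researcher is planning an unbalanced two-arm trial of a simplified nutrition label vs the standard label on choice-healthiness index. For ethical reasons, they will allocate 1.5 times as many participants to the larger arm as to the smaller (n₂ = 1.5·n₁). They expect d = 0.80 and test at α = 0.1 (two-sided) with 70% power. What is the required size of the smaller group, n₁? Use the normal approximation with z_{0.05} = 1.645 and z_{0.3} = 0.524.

n₁ = 13

With allocation ratio k = n₂/n₁ = 1.5, Var(x̄₁−x̄₂) = σ²(1/n₁ + 1/(k·n₁)) = σ²·(k+1)/(k·n₁).
So n₁ = (1 + 1/k)·((z_{α/2} + z_β)/d)² = 1.667 × (2.169/0.80)².
n₁ = 1.667 × 7.35 = 12.3.
Round up: n₁ = 13, giving n₂ = ⌈1.5 × 13⌉ = ⌈19.5⌉ = 20.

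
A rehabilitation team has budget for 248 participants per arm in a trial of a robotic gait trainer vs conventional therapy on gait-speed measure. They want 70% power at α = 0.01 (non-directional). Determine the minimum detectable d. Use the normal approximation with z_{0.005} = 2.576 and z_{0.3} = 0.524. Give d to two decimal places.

d_min ≈ 0.28

For two independent groups of n = 248 each: d_min = (z_{α/2} + z_β)·√(2/n).
z-sum = 2.576 + 0.524 = 3.100.
d_min = 3.100 × √(2/248) = 3.100 × 0.0898 = 0.278.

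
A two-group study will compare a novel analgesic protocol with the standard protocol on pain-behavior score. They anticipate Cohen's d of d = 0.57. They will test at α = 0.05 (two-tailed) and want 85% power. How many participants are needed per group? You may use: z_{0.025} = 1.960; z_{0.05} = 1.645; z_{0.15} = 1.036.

n = 56 per group

For two independent groups with equal n: n = 2·((z_{α/2} + z_β) / d)².
z_{α/2} + z_β = 1.960 + 1.036 = 2.996.
n = 2 × (2.996 / 0.57)² = 2 × 5.256² = 2 × 27.63 = 55.3.
Round up to the next whole participant.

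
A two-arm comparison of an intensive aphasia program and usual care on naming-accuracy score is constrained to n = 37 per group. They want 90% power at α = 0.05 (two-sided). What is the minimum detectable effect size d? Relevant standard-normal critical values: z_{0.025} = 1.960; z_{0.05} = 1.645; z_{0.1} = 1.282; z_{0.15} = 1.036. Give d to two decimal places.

For two independent groups of n = 37 each: d_min = (z_{α/2} + z_β)·√(2/n).
z-sum = 1.960 + 1.282 = 3.242.
d_min = 3.242 × √(2/37) = 3.242 × 0.2325 = 0.754.

d_min ≈ 0.75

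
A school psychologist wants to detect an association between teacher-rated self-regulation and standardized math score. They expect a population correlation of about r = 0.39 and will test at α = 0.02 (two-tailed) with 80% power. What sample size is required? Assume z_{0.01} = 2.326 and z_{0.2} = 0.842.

n = 63

Fisher's z: C = ½·ln((1+r)/(1−r)) = ½·ln(2.2787) = 0.4118.
n = ((z_{α/2} + z_β)/C)² + 3.
(2.326 + 0.842) / 0.4118 = 3.168 / 0.4118 = 7.693.
n = 7.693² + 3 = 59.18 + 3 = 62.2.
Round up.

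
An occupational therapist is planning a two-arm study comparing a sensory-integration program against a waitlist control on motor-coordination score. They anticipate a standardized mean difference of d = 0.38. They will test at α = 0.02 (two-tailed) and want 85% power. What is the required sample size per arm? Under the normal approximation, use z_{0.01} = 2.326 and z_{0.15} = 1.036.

n = 157 per group

For two independent groups with equal n: n = 2·((z_{α/2} + z_β) / d)².
z_{α/2} + z_β = 2.326 + 1.036 = 3.362.
n = 2 × (3.362 / 0.38)² = 2 × 8.847² = 2 × 78.28 = 156.6.
Round up to the next whole participant.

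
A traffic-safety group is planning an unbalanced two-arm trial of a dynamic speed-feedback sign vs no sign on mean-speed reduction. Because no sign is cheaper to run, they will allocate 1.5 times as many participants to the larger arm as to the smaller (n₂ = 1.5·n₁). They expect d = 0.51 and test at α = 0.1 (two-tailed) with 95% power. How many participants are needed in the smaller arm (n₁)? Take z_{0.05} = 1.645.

n₁ = 70

With allocation ratio k = n₂/n₁ = 1.5, Var(x̄₁−x̄₂) = σ²(1/n₁ + 1/(k·n₁)) = σ²·(k+1)/(k·n₁).
So n₁ = (1 + 1/k)·((z_{α/2} + z_β)/d)² = 1.667 × (3.290/0.51)².
n₁ = 1.667 × 41.62 = 69.4.
Round up: n₁ = 70, giving n₂ = 1.5 × 70 = 105.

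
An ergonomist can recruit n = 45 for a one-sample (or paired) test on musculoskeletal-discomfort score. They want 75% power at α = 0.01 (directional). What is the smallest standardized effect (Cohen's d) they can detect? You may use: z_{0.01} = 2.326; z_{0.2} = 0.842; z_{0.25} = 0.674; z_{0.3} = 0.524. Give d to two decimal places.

d_min ≈ 0.45

For a single sample (or paired design) of n = 45: d_min = (z_{α} + z_β)/√n.
z-sum = 2.326 + 0.674 = 3.000.
d_min = 3.000 / √45 = 3.000 / 6.708 = 0.447.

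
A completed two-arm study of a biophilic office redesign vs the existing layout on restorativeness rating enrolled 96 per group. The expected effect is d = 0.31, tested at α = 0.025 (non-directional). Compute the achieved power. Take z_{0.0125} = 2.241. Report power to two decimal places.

power ≈ 0.46

For two equal groups, power = Φ(d·√(n/2) − z_{α/2}).
d·√(n/2) = 0.31 × √(96/2) = 0.31 × 6.928 = 2.148.
z_β = 2.148 − 2.241 = -0.093.
Power = Φ(-0.093) = 0.463.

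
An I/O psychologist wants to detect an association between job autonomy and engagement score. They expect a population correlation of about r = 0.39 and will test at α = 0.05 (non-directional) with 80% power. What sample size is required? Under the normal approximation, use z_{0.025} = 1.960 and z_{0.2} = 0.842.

Fisher's z: C = ½·ln((1+r)/(1−r)) = ½·ln(2.2787) = 0.4118.
n = ((z_{α/2} + z_β)/C)² + 3.
(1.960 + 0.842) / 0.4118 = 2.802 / 0.4118 = 6.804.
n = 6.804² + 3 = 46.30 + 3 = 49.3.
Round up.

n = 50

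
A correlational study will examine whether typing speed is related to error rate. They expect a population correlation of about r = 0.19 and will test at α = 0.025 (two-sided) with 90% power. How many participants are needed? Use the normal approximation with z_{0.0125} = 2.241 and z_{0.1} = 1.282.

Fisher's z: C = ½·ln((1+r)/(1−r)) = ½·ln(1.4691) = 0.1923.
n = ((z_{α/2} + z_β)/C)² + 3.
(2.241 + 1.282) / 0.1923 = 3.523 / 0.1923 = 18.320.
n = 18.320² + 3 = 335.63 + 3 = 338.6.
Round up.

n = 339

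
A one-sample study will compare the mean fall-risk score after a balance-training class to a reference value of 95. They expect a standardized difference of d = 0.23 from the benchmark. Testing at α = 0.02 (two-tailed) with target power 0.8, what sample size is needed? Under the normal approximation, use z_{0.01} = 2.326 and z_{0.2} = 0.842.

For a one-sample test: n = ((z_{α/2} + z_β) / d)².
z_{α/2} + z_β = 2.326 + 0.842 = 3.168.
n = (3.168 / 0.23)² = 13.774² = 189.72.
Round up.

n = 190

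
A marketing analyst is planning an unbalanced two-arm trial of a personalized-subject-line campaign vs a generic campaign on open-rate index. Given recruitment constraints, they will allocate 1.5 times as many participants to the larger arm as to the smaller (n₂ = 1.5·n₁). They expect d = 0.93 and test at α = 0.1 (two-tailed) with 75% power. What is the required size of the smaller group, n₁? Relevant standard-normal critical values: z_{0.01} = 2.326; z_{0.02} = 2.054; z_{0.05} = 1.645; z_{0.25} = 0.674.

With allocation ratio k = n₂/n₁ = 1.5, Var(x̄₁−x̄₂) = σ²(1/n₁ + 1/(k·n₁)) = σ²·(k+1)/(k·n₁).
So n₁ = (1 + 1/k)·((z_{α/2} + z_β)/d)² = 1.667 × (2.319/0.93)².
n₁ = 1.667 × 6.22 = 10.4.
Round up: n₁ = 11, giving n₂ = ⌈1.5 × 11⌉ = ⌈16.5⌉ = 17.

n₁ = 11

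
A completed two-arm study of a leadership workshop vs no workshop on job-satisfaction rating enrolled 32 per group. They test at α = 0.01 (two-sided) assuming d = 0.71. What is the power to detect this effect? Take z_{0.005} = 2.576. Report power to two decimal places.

power ≈ 0.60

For two equal groups, power = Φ(d·√(n/2) − z_{α/2}).
d·√(n/2) = 0.71 × √(32/2) = 0.71 × 4.000 = 2.840.
z_β = 2.840 − 2.576 = 0.264.
Power = Φ(0.264) = 0.604.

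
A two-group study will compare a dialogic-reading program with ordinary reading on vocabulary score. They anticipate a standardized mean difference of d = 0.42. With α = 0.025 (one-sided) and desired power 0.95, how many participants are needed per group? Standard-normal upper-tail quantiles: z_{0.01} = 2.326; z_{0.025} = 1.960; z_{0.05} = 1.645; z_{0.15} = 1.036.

For two independent groups with equal n: n = 2·((z_{α} + z_β) / d)².
z_{α} + z_β = 1.960 + 1.645 = 3.605.
n = 2 × (3.605 / 0.42)² = 2 × 8.583² = 2 × 73.67 = 147.3.
Round up to the next whole participant.

n = 148 per group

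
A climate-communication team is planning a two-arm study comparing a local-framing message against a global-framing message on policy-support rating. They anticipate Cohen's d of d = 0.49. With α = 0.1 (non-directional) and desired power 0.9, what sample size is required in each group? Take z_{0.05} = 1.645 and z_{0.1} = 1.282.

For two independent groups with equal n: n = 2·((z_{α/2} + z_β) / d)².
z_{α/2} + z_β = 1.645 + 1.282 = 2.927.
n = 2 × (2.927 / 0.49)² = 2 × 5.973² = 2 × 35.68 = 71.4.
Round up to the next whole participant.

n = 72 per group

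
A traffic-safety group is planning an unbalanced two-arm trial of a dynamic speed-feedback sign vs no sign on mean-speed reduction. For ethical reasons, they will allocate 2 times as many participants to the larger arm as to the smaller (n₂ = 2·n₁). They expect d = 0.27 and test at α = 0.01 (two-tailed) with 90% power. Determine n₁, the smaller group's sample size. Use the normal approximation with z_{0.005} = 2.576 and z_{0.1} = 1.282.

With allocation ratio k = n₂/n₁ = 2, Var(x̄₁−x̄₂) = σ²(1/n₁ + 1/(k·n₁)) = σ²·(k+1)/(k·n₁).
So n₁ = (1 + 1/k)·((z_{α/2} + z_β)/d)² = 1.500 × (3.858/0.27)².
n₁ = 1.500 × 204.17 = 306.3.
Round up: n₁ = 307, giving n₂ = 2 × 307 = 614.

n₁ = 307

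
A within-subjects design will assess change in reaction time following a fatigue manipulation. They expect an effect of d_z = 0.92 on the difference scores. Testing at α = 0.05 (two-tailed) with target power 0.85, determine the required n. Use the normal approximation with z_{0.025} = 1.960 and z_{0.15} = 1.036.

n = 11 pairs

For a paired (one-sample on differences) test: n = ((z_{α/2} + z_β) / d)².
z_{α/2} + z_β = 1.960 + 1.036 = 2.996.
n = (2.996 / 0.92)² = 3.257² = 10.60.
Round up.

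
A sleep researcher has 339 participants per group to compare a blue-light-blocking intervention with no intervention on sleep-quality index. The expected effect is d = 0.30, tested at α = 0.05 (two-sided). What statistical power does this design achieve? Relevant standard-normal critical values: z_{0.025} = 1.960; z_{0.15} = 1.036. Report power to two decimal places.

power ≈ 0.97

For two equal groups, power = Φ(d·√(n/2) − z_{α/2}).
d·√(n/2) = 0.30 × √(339/2) = 0.30 × 13.019 = 3.906.
z_β = 3.906 − 1.960 = 1.946.
Power = Φ(1.946) = 0.974.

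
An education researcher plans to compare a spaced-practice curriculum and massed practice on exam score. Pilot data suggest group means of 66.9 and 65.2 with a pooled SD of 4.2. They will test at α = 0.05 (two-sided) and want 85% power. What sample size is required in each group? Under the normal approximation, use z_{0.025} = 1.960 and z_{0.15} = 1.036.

n = 110 per group

Cohen's d = |M₁ − M₂| / SD_pooled = |66.9 − 65.2| / 4.2 = 1.7 / 4.2 = 0.405.
For two independent groups with equal n: n = 2·((z_{α/2} + z_β) / d)².
z_{α/2} + z_β = 1.960 + 1.036 = 2.996.
n = 2 × (2.996 / 0.405)² = 2 × 7.398² = 2 × 54.72 = 109.4.
Round up to the next whole participant.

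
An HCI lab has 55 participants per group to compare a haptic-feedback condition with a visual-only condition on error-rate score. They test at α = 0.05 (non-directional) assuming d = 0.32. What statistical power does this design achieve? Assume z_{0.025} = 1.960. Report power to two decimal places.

power ≈ 0.39

For two equal groups, power = Φ(d·√(n/2) − z_{α/2}).
d·√(n/2) = 0.32 × √(55/2) = 0.32 × 5.244 = 1.678.
z_β = 1.678 − 1.960 = -0.282.
Power = Φ(-0.282) = 0.389.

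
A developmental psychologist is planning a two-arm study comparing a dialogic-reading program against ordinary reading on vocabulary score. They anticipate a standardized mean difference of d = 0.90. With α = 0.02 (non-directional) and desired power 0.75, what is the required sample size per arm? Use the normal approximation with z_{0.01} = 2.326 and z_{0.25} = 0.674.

For two independent groups with equal n: n = 2·((z_{α/2} + z_β) / d)².
z_{α/2} + z_β = 2.326 + 0.674 = 3.000.
n = 2 × (3.000 / 0.90)² = 2 × 3.333² = 2 × 11.11 = 22.2.
Round up to the next whole participant.

n = 23 per group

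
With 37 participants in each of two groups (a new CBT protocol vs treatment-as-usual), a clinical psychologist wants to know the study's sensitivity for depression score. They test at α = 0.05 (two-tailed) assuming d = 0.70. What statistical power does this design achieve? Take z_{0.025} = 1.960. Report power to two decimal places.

power ≈ 0.85

For two equal groups, power = Φ(d·√(n/2) − z_{α/2}).
d·√(n/2) = 0.70 × √(37/2) = 0.70 × 4.301 = 3.011.
z_β = 3.011 − 1.960 = 1.051.
Power = Φ(1.051) = 0.853.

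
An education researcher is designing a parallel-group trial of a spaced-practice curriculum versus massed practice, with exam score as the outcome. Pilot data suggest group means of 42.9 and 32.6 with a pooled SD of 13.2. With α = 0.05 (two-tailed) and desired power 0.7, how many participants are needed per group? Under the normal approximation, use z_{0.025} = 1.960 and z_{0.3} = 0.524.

n = 21 per group

Cohen's d = |M₁ − M₂| / SD_pooled = |42.9 − 32.6| / 13.2 = 10.3 / 13.2 = 0.780.
For two independent groups with equal n: n = 2·((z_{α/2} + z_β) / d)².
z_{α/2} + z_β = 1.960 + 0.524 = 2.484.
n = 2 × (2.484 / 0.780)² = 2 × 3.185² = 2 × 10.14 = 20.3.
Round up to the next whole participant.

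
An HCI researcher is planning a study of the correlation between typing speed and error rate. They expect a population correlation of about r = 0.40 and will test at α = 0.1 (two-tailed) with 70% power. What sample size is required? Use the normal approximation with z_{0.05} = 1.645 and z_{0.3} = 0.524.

Fisher's z: C = ½·ln((1+r)/(1−r)) = ½·ln(2.3333) = 0.4236.
n = ((z_{α/2} + z_β)/C)² + 3.
(1.645 + 0.524) / 0.4236 = 2.169 / 0.4236 = 5.120.
n = 5.120² + 3 = 26.22 + 3 = 29.2.
Round up.

n = 30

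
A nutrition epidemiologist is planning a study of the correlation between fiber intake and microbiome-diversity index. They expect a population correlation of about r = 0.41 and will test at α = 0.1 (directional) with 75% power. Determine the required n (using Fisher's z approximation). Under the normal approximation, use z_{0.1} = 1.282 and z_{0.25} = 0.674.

n = 24

Fisher's z: C = ½·ln((1+r)/(1−r)) = ½·ln(2.3898) = 0.4356.
n = ((z_{α} + z_β)/C)² + 3.
(1.282 + 0.674) / 0.4356 = 1.956 / 0.4356 = 4.490.
n = 4.490² + 3 = 20.16 + 3 = 23.2.
Round up.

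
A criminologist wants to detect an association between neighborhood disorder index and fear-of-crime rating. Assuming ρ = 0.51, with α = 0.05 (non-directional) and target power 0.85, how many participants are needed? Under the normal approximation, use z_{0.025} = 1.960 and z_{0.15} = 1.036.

Fisher's z: C = ½·ln((1+r)/(1−r)) = ½·ln(3.0816) = 0.5627.
n = ((z_{α/2} + z_β)/C)² + 3.
(1.960 + 1.036) / 0.5627 = 2.996 / 0.5627 = 5.324.
n = 5.324² + 3 = 28.35 + 3 = 31.3.
Round up.

n = 32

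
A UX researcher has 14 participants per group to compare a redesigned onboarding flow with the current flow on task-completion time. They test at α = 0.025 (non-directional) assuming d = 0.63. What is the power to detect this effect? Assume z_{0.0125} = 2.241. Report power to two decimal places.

For two equal groups, power = Φ(d·√(n/2) − z_{α/2}).
d·√(n/2) = 0.63 × √(14/2) = 0.63 × 2.646 = 1.667.
z_β = 1.667 − 2.241 = -0.574.
Power = Φ(-0.574) = 0.283.

power ≈ 0.28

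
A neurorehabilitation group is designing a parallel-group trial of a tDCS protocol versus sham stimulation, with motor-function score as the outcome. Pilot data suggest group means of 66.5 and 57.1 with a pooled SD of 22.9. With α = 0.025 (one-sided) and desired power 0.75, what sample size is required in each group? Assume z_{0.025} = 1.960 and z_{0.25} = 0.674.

Cohen's d = |M₁ − M₂| / SD_pooled = |66.5 − 57.1| / 22.9 = 9.4 / 22.9 = 0.410.
For two independent groups with equal n: n = 2·((z_{α} + z_β) / d)².
z_{α} + z_β = 1.960 + 0.674 = 2.634.
n = 2 × (2.634 / 0.410)² = 2 × 6.424² = 2 × 41.27 = 82.5.
Round up to the next whole participant.

n = 83 per group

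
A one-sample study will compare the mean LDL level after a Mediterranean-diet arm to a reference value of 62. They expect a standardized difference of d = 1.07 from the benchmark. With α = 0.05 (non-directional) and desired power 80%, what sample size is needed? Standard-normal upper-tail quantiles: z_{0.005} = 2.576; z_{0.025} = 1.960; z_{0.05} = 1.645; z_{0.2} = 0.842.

For a one-sample test: n = ((z_{α/2} + z_β) / d)².
z_{α/2} + z_β = 1.960 + 0.842 = 2.802.
n = (2.802 / 1.07)² = 2.619² = 6.86.
Round up.

n = 7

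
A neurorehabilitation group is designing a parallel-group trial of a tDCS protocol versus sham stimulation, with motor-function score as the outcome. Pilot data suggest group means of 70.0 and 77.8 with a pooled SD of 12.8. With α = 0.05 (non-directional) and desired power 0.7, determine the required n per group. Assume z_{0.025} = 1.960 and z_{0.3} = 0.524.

Cohen's d = |M₁ − M₂| / SD_pooled = |70.0 − 77.8| / 12.8 = 7.8 / 12.8 = 0.609.
For two independent groups with equal n: n = 2·((z_{α/2} + z_β) / d)².
z_{α/2} + z_β = 1.960 + 0.524 = 2.484.
n = 2 × (2.484 / 0.609)² = 2 × 4.079² = 2 × 16.64 = 33.3.
Round up to the next whole participant.

n = 34 per group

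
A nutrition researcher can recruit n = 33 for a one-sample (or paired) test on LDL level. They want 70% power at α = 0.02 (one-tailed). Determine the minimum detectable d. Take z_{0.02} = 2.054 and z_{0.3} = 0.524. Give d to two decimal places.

For a single sample (or paired design) of n = 33: d_min = (z_{α} + z_β)/√n.
z-sum = 2.054 + 0.524 = 2.578.
d_min = 2.578 / √33 = 2.578 / 5.745 = 0.449.

d_min ≈ 0.45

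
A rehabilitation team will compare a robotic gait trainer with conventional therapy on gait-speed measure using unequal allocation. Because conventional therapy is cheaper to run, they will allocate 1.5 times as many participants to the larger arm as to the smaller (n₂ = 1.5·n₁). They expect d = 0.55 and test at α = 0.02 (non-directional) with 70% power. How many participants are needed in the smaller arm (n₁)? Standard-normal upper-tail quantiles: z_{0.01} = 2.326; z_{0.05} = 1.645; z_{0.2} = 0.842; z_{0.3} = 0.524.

With allocation ratio k = n₂/n₁ = 1.5, Var(x̄₁−x̄₂) = σ²(1/n₁ + 1/(k·n₁)) = σ²·(k+1)/(k·n₁).
So n₁ = (1 + 1/k)·((z_{α/2} + z_β)/d)² = 1.667 × (2.850/0.55)².
n₁ = 1.667 × 26.85 = 44.8.
Round up: n₁ = 45, giving n₂ = ⌈1.5 × 45⌉ = ⌈67.5⌉ = 68.

n₁ = 45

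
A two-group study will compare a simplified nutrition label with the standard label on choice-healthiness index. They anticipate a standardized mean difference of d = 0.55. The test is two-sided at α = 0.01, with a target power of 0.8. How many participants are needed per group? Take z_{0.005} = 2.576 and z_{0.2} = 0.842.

For two independent groups with equal n: n = 2·((z_{α/2} + z_β) / d)².
z_{α/2} + z_β = 2.576 + 0.842 = 3.418.
n = 2 × (3.418 / 0.55)² = 2 × 6.215² = 2 × 38.62 = 77.2.
Round up to the next whole participant.

n = 78 per group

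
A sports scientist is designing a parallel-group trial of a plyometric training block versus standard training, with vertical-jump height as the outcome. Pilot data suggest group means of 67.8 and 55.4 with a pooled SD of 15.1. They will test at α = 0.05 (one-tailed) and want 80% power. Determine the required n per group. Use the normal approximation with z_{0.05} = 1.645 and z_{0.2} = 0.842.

Cohen's d = |M₁ − M₂| / SD_pooled = |67.8 − 55.4| / 15.1 = 12.4 / 15.1 = 0.821.
For two independent groups with equal n: n = 2·((z_{α} + z_β) / d)².
z_{α} + z_β = 1.645 + 0.842 = 2.487.
n = 2 × (2.487 / 0.821)² = 2 × 3.029² = 2 × 9.18 = 18.4.
Round up to the next whole participant.

n = 19 per group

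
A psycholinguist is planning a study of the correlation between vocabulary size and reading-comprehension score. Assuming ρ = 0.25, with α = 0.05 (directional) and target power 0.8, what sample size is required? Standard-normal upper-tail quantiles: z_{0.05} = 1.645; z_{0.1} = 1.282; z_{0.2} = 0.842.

n = 98

Fisher's z: C = ½·ln((1+r)/(1−r)) = ½·ln(1.6667) = 0.2554.
n = ((z_{α} + z_β)/C)² + 3.
(1.645 + 0.842) / 0.2554 = 2.487 / 0.2554 = 9.738.
n = 9.738² + 3 = 94.82 + 3 = 97.8.
Round up.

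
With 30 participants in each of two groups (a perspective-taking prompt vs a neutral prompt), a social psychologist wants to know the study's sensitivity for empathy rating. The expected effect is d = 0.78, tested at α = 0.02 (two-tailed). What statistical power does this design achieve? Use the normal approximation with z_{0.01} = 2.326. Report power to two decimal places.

power ≈ 0.76

For two equal groups, power = Φ(d·√(n/2) − z_{α/2}).
d·√(n/2) = 0.78 × √(30/2) = 0.78 × 3.873 = 3.021.
z_β = 3.021 − 2.326 = 0.695.
Power = Φ(0.695) = 0.756.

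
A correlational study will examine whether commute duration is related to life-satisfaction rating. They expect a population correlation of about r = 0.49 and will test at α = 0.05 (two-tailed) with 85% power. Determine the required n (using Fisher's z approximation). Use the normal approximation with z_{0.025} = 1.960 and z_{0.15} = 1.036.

n = 35

Fisher's z: C = ½·ln((1+r)/(1−r)) = ½·ln(2.9216) = 0.5361.
n = ((z_{α/2} + z_β)/C)² + 3.
(1.960 + 1.036) / 0.5361 = 2.996 / 0.5361 = 5.589.
n = 5.589² + 3 = 31.23 + 3 = 34.2.
Round up.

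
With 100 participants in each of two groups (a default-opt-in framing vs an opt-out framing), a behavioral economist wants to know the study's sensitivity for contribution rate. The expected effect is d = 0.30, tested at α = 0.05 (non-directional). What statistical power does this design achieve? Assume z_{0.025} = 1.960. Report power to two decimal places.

For two equal groups, power = Φ(d·√(n/2) − z_{α/2}).
d·√(n/2) = 0.30 × √(100/2) = 0.30 × 7.071 = 2.121.
z_β = 2.121 − 1.960 = 0.161.
Power = Φ(0.161) = 0.564.

power ≈ 0.56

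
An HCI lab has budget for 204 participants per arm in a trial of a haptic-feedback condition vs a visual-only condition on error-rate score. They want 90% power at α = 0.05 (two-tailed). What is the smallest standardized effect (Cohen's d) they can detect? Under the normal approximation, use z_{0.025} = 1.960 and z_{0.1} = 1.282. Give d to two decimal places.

d_min ≈ 0.32

For two independent groups of n = 204 each: d_min = (z_{α/2} + z_β)·√(2/n).
z-sum = 1.960 + 1.282 = 3.242.
d_min = 3.242 × √(2/204) = 3.242 × 0.0990 = 0.321.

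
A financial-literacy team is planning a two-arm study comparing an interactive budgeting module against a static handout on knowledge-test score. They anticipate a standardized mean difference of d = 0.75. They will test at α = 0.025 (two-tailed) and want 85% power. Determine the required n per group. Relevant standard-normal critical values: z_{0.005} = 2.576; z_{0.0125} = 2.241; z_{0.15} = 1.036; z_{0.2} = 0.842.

n = 39 per group

For two independent groups with equal n: n = 2·((z_{α/2} + z_β) / d)².
z_{α/2} + z_β = 2.241 + 1.036 = 3.277.
n = 2 × (3.277 / 0.75)² = 2 × 4.369² = 2 × 19.09 = 38.2.
Round up to the next whole participant.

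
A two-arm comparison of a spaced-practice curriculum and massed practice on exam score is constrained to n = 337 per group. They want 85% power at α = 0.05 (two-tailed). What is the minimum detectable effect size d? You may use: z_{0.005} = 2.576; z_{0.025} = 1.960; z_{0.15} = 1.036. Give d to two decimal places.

d_min ≈ 0.23

For two independent groups of n = 337 each: d_min = (z_{α/2} + z_β)·√(2/n).
z-sum = 1.960 + 1.036 = 2.996.
d_min = 2.996 × √(2/337) = 2.996 × 0.0770 = 0.231.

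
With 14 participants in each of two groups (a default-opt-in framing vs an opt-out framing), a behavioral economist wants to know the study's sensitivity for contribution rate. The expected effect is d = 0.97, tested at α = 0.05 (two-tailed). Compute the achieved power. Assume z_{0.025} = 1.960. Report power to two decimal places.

power ≈ 0.73

For two equal groups, power = Φ(d·√(n/2) − z_{α/2}).
d·√(n/2) = 0.97 × √(14/2) = 0.97 × 2.646 = 2.566.
z_β = 2.566 − 1.960 = 0.606.
Power = Φ(0.606) = 0.728.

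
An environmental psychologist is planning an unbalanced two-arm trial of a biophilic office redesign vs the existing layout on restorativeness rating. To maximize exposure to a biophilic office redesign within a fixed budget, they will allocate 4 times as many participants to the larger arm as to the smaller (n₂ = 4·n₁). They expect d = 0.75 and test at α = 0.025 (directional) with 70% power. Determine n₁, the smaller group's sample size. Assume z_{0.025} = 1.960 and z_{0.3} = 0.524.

With allocation ratio k = n₂/n₁ = 4, Var(x̄₁−x̄₂) = σ²(1/n₁ + 1/(k·n₁)) = σ²·(k+1)/(k·n₁).
So n₁ = (1 + 1/k)·((z_{α} + z_β)/d)² = 1.250 × (2.484/0.75)².
n₁ = 1.250 × 10.97 = 13.7.
Round up: n₁ = 14, giving n₂ = 4 × 14 = 56.

n₁ = 14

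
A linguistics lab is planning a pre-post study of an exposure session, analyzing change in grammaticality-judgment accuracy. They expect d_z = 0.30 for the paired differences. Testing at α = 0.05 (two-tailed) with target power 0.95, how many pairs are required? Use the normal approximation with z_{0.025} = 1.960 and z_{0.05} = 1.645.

n = 145 pairs

For a paired (one-sample on differences) test: n = ((z_{α/2} + z_β) / d)².
z_{α/2} + z_β = 1.960 + 1.645 = 3.605.
n = (3.605 / 0.30)² = 12.017² = 144.40.
Round up.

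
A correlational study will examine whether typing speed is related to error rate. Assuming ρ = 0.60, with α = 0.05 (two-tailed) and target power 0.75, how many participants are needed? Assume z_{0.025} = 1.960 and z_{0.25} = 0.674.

Fisher's z: C = ½·ln((1+r)/(1−r)) = ½·ln(4.0000) = 0.6931.
n = ((z_{α/2} + z_β)/C)² + 3.
(1.960 + 0.674) / 0.6931 = 2.634 / 0.6931 = 3.800.
n = 3.800² + 3 = 14.44 + 3 = 17.4.
Round up.

n = 18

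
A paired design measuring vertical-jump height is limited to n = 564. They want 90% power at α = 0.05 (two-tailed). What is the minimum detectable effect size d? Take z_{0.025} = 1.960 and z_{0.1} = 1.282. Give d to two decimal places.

d_min ≈ 0.14

For a single sample (or paired design) of n = 564: d_min = (z_{α/2} + z_β)/√n.
z-sum = 1.960 + 1.282 = 3.242.
d_min = 3.242 / √564 = 3.242 / 23.749 = 0.137.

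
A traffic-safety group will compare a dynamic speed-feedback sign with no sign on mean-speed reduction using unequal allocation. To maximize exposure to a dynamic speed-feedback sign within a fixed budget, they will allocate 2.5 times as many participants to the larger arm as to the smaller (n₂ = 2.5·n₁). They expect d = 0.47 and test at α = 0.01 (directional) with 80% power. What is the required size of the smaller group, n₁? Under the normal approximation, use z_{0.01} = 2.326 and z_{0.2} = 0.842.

With allocation ratio k = n₂/n₁ = 2.5, Var(x̄₁−x̄₂) = σ²(1/n₁ + 1/(k·n₁)) = σ²·(k+1)/(k·n₁).
So n₁ = (1 + 1/k)·((z_{α} + z_β)/d)² = 1.400 × (3.168/0.47)².
n₁ = 1.400 × 45.43 = 63.6.
Round up: n₁ = 64, giving n₂ = 2.5 × 64 = 160.

n₁ = 64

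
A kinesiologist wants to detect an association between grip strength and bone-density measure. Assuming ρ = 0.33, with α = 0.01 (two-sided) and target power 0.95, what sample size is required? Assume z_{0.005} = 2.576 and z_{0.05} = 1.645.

n = 155

Fisher's z: C = ½·ln((1+r)/(1−r)) = ½·ln(1.9851) = 0.3428.
n = ((z_{α/2} + z_β)/C)² + 3.
(2.576 + 1.645) / 0.3428 = 4.221 / 0.3428 = 12.313.
n = 12.313² + 3 = 151.62 + 3 = 154.6.
Round up.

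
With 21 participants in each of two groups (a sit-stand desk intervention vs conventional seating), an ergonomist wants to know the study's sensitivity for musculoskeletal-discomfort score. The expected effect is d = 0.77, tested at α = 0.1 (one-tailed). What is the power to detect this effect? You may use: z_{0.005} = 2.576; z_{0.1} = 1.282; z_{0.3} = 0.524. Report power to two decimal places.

power ≈ 0.89

For two equal groups, power = Φ(d·√(n/2) − z_{α}).
d·√(n/2) = 0.77 × √(21/2) = 0.77 × 3.240 = 2.495.
z_β = 2.495 − 1.282 = 1.213.
Power = Φ(1.213) = 0.887.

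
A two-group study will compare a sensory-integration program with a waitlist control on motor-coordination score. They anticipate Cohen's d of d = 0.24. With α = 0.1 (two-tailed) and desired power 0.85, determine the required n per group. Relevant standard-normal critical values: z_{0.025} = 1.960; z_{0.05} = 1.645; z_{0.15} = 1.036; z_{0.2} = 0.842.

n = 250 per group

For two independent groups with equal n: n = 2·((z_{α/2} + z_β) / d)².
z_{α/2} + z_β = 1.645 + 1.036 = 2.681.
n = 2 × (2.681 / 0.24)² = 2 × 11.171² = 2 × 124.79 = 249.6.
Round up to the next whole participant.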